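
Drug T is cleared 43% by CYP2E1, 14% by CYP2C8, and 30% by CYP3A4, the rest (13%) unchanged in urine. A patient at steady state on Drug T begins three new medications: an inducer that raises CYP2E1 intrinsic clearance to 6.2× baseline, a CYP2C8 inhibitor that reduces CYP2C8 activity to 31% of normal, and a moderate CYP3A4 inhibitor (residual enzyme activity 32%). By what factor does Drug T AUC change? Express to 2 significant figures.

0.34

CYP2E1: 0.43 × 6.2 = 2.666
CYP2C8: 0.14 × 0.31 = 0.0434
CYP3A4: 0.3 × 0.32 = 0.096
Other: 0.13 (unchanged)
New clearance relative to baseline: 2.666 + 0.0434 + 0.096 + 0.13 = 2.9354.
Because AUC varies inversely with clearance, the combined effect is 1 / 2.9354 = 0.34.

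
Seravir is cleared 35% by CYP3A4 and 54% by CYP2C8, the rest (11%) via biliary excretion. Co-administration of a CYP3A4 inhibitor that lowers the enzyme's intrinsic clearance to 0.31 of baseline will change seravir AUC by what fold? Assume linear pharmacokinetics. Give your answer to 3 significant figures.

1.32

The CYP3A4 pathway (35% of clearance) is reduced to 0.31× activity: 0.35 × 0.31 = 0.1085.
CYP2C8 (54%) and the residual 11% are unaffected.
CL_new/CL_old = 0.1085 + 0.54 + 0.11 = 0.7585.
Since AUC ∝ 1/CL, the ratio is 1 / 0.7585 = 1.32.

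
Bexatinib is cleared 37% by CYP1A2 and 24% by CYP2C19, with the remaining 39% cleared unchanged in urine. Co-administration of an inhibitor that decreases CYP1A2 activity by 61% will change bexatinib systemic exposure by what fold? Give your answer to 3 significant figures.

1.29

The CYP1A2 pathway (37% of clearance) drops to 0.39× activity: 0.37 × 0.39 = 0.1443.
CYP2C19 (24%) and the residual 39% are unaffected.
Relative clearance = 0.1443 + 0.24 + 0.39 = 0.7743.
Systemic exposure is inversely proportional to clearance, so the fold-change is 1 / 0.7743 = 1.29.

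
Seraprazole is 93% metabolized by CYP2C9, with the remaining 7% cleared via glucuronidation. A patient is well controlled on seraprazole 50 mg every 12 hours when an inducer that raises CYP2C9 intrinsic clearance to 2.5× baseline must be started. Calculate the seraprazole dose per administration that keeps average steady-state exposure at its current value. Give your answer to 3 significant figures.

CYP2C9: 0.93 × 2.5 = 2.325
Other: 0.07 (unchanged)
New clearance relative to baseline: 2.325 + 0.07 = 2.395.
Css,avg = (dose rate)/CL, so holding Css fixed requires dose ∝ CL: 50 × 2.395 = 120 mg.

120 mg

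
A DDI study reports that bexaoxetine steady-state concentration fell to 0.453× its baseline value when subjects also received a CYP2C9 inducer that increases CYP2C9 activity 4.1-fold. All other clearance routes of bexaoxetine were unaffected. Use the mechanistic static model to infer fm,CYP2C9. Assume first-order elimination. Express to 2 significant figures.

CL'/CL = 1 / 0.453 = 2.208
4.1·fm + (1 − fm) = 2.208
fm = (2.208 − 1) / (4.1 − 1) = 0.39

0.39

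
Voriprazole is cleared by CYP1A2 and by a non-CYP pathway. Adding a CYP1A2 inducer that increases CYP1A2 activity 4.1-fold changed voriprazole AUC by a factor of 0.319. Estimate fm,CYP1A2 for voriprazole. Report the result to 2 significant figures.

Let x = fm,CYP1A2. Because AUC ∝ 1/CL, relative clearance rose to 1/0.319 = 3.135.
Setting x·4.1 + (1 − x) = 3.135 and solving: x = (3.135 − 1)/(4.1 − 1) = 0.69.

0.69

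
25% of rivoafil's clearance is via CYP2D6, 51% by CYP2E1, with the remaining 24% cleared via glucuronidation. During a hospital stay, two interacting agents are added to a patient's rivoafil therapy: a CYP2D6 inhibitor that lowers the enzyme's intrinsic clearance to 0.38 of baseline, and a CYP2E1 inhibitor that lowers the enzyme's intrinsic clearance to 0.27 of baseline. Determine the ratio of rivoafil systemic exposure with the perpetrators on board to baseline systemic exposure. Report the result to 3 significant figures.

2.12

CYP2D6: 0.25 × 0.38 = 0.095
CYP2E1: 0.51 × 0.27 = 0.1377
Other: 0.24 (unchanged)
Relative clearance = 0.095 + 0.1377 + 0.24 = 0.4727.
Because systemic exposure varies inversely with clearance, the combined effect is 1 / 0.4727 = 2.12.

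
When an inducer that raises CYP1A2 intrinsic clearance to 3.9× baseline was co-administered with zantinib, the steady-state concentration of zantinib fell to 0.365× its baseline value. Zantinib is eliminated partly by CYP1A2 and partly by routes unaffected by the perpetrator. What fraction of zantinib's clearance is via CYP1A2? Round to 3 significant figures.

0.600

Let fm be the CYP1A2 fraction. New clearance relative to baseline = fm × 3.9 + (1 − fm).
Steady-state concentration ratio = 1 / (new CL fraction), so new CL fraction = 1 / 0.365 = 2.74.
fm × 3.9 + 1 − fm = 2.74  ⇒  fm × (3.9 − 1) = 1.74  ⇒  fm = 0.600.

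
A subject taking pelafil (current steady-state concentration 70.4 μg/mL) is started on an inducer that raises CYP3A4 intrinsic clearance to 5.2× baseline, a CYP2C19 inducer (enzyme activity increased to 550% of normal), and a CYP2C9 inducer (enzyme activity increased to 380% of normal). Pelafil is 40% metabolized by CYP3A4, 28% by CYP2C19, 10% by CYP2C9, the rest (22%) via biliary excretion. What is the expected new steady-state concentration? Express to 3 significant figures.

The CYP3A4 pathway (40% of clearance) rises to 5.2× activity: 0.4 × 5.2 = 2.08.
The CYP2C19 pathway (28% of clearance) is boosted to 5.5× activity: 0.28 × 5.5 = 1.54.
The CYP2C9 pathway (10% of clearance) is boosted to 3.8× activity: 0.1 × 3.8 = 0.38.
The remaining 22% of clearance is unaffected.
New clearance relative to baseline: 2.08 + 1.54 + 0.38 + 0.22 = 4.22.
Dividing the baseline by the relative clearance: 70.4 / 4.22 = 16.7 μg/mL.

16.7 μg/mL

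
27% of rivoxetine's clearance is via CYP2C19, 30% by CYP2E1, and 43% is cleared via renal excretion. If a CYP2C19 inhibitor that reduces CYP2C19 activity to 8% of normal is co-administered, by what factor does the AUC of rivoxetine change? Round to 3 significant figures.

1.33

The CYP2C19 pathway (27% of clearance) drops to 0.08× activity: 0.27 × 0.08 = 0.0216.
CYP2E1 (30%) and the residual 43% are unaffected.
Relative clearance = 0.0216 + 0.3 + 0.43 = 0.7516.
AUC ratio = CL_old/CL_new = 1 / 0.7516 = 1.33.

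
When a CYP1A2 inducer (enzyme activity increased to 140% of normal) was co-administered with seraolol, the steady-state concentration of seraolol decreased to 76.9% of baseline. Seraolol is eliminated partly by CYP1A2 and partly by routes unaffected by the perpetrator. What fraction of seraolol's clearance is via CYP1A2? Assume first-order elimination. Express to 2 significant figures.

Let fm be the CYP1A2 fraction. New clearance relative to baseline = fm × 1.4 + (1 − fm).
Steady-state concentration ratio = 1 / (new CL fraction), so new CL fraction = 1 / 0.769 = 1.3.
fm × 1.4 + 1 − fm = 1.3  ⇒  fm × (1.4 − 1) = 0.3004  ⇒  fm = 0.75.

0.75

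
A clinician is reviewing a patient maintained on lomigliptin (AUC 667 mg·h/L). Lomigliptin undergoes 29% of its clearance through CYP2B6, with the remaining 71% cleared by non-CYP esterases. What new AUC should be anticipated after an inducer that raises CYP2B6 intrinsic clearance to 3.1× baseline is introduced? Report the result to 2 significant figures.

4.1 × 10² mg·h/L

The CYP2B6 pathway (29% of clearance) increases to 3.1× activity: 0.29 × 3.1 = 0.899.
Non-CYP routes (71%) are unchanged.
New clearance relative to baseline: 0.899 + 0.71 = 1.609.
New AUC = baseline ÷ relative clearance = 667 / 1.609 = 4.1 × 10² mg·h/L.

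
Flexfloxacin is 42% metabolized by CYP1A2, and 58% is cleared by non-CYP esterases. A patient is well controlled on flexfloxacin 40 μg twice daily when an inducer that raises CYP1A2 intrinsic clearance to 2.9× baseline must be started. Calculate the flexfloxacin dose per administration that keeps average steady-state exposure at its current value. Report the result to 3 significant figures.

71.9 μg

The CYP1A2 pathway (42% of clearance) increases to 2.9× activity: 0.42 × 2.9 = 1.218.
The remaining 58% of clearance is unaffected.
New clearance relative to baseline: 1.218 + 0.58 = 1.798.
To maintain the same steady-state level, dose must scale with clearance: new dose = 40 × 1.798 = 71.9 μg.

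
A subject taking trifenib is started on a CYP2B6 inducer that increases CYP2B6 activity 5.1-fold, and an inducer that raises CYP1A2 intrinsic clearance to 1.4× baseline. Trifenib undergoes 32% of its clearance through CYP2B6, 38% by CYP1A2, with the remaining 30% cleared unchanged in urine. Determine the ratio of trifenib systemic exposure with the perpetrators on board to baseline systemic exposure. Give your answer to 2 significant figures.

The CYP2B6 pathway (32% of clearance) is boosted to 5.1× activity: 0.32 × 5.1 = 1.632.
The CYP1A2 pathway (38% of clearance) rises to 1.4× activity: 0.38 × 1.4 = 0.532.
Non-CYP routes (30%) are unchanged.
CL_new/CL_old = 1.632 + 0.532 + 0.3 = 2.464.
Systemic exposure ∝ 1/CL: fold-change = 1 / 2.464 = 0.41.

0.41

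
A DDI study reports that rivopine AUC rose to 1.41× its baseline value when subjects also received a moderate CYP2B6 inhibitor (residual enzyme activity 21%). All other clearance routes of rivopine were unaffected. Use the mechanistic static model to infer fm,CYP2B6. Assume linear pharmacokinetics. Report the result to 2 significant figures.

Call the CYP2B6 fraction fm. After the interaction, CL_new/CL_old = fm × 0.21 + (1 − fm).
AUC ratio = 1 / (new CL fraction), so new CL fraction = 1 / 1.41 = 0.7092.
fm × 0.21 + 1 − fm = 0.7092  ⇒  fm × (0.21 − 1) = −0.2908  ⇒  fm = 0.37.

0.37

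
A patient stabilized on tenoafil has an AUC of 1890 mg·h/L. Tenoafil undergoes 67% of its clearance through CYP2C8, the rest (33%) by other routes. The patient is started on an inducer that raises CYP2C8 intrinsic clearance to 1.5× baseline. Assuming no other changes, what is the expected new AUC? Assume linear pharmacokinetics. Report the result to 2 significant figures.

The CYP2C8 pathway (67% of clearance) increases to 1.5× activity: 0.67 × 1.5 = 1.005.
Non-CYP routes (33%) are unchanged.
New clearance relative to baseline: 1.005 + 0.33 = 1.335.
AUC ∝ 1/CL, so new value = 1890 / 1.335 = 1.4 × 10³ mg·h/L.

1.4 × 10³ mg·h/L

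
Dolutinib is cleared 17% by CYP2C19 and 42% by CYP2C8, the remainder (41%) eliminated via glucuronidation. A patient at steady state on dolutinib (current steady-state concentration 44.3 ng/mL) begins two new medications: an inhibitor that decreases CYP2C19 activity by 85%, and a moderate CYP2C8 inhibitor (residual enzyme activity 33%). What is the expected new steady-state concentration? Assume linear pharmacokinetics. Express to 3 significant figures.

77.2 ng/mL

CYP2C19: 0.17 × 0.15 = 0.0255
CYP2C8: 0.42 × 0.33 = 0.1386
Other: 0.41 (unchanged)
Relative clearance = 0.0255 + 0.1386 + 0.41 = 0.5741.
Steady-state concentration ∝ 1/CL: new value = 44.3 / 0.5741 = 77.2 ng/mL.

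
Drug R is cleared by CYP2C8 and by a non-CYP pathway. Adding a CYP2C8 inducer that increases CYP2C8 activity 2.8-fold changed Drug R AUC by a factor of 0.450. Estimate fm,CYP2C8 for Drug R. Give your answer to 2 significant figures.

Let x = fm,CYP2C8. Because AUC ∝ 1/CL, relative clearance rose to 1/0.450 = 2.222.
Only the CYP2C8 route changed, so 2.222 = x·2.8 + (1 − x), giving x = 0.68.

0.68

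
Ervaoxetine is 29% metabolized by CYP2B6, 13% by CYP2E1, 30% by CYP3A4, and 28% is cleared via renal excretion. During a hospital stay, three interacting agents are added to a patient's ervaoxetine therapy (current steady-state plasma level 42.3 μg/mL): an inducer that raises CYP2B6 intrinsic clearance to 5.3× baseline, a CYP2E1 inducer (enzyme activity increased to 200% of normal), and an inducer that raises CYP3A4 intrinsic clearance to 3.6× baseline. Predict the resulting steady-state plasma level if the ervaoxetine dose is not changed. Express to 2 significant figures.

The CYP2B6 pathway (29% of clearance) is boosted to 5.3× activity: 0.29 × 5.3 = 1.537.
The CYP2E1 pathway (13% of clearance) increases to 2× activity: 0.13 × 2 = 0.26.
The CYP3A4 pathway (30% of clearance) rises to 3.6× activity: 0.3 × 3.6 = 1.08.
The remaining 28% of clearance is unaffected.
New clearance relative to baseline: 1.537 + 0.26 + 1.08 + 0.28 = 3.157.
Steady-state plasma level ∝ 1/CL: new value = 42.3 / 3.157 = 13 μg/mL.

13 μg/mL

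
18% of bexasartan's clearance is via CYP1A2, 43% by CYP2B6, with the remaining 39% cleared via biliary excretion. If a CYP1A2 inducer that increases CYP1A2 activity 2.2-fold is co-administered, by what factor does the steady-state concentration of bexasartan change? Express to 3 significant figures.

0.822

The CYP1A2 pathway (18% of clearance) increases to 2.2× activity: 0.18 × 2.2 = 0.396.
CYP2B6 (43%) and the residual 39% are unaffected.
New clearance relative to baseline: 0.396 + 0.43 + 0.39 = 1.216.
Steady-state concentration is inversely proportional to clearance, so the fold-change is 1 / 1.216 = 0.822.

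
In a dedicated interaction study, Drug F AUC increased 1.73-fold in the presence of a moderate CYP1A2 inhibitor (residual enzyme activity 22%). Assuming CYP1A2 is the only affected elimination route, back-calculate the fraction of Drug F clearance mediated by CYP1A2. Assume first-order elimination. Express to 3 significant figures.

Write x for the fraction cleared via CYP1A2. The observed AUC change means clearance fell to 1/1.73 = 0.578 of baseline.
Only the CYP1A2 route changed, so 0.578 = x·0.22 + (1 − x), giving x = 0.541.

0.541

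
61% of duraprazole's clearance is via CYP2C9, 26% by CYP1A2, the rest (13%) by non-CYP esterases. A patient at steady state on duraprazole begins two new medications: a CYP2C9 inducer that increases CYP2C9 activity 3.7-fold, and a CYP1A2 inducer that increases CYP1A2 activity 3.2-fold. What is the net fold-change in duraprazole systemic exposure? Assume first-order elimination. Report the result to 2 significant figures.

0.31

CYP2C9: 0.61 × 3.7 = 2.257
CYP1A2: 0.26 × 3.2 = 0.832
Other: 0.13 (unchanged)
Relative clearance = 2.257 + 0.832 + 0.13 = 3.219.
Systemic exposure ∝ 1/CL: fold-change = 1 / 3.219 = 0.31.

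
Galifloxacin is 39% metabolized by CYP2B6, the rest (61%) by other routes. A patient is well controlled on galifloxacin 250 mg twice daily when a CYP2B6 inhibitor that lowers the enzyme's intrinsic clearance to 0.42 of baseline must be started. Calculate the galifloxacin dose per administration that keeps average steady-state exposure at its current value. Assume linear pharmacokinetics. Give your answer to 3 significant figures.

193 mg

CYP2B6: 0.39 × 0.42 = 0.1638
Other: 0.61 (unchanged)
CL_new/CL_old = 0.1638 + 0.61 = 0.7738.
Css,avg = (dose rate)/CL, so holding Css fixed requires dose ∝ CL: 250 × 0.7738 = 193 mg.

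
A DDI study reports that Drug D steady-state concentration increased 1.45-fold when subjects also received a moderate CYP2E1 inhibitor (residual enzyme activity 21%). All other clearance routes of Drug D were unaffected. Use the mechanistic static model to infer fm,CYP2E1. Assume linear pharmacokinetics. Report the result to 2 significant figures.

CL'/CL = 1 / 1.45 = 0.6897
0.21·fm + (1 − fm) = 0.6897
fm = (0.6897 − 1) / (0.21 − 1) = 0.39

0.39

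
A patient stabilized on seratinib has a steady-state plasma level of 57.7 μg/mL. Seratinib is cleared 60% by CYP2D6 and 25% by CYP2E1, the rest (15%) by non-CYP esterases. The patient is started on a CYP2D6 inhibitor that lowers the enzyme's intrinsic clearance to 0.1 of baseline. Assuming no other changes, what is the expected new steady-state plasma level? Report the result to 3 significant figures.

125 μg/mL

The CYP2D6 pathway (60% of clearance) drops to 0.1× activity: 0.6 × 0.1 = 0.06.
CYP2E1 (25%) and the residual 15% are unaffected.
Relative clearance = 0.06 + 0.25 + 0.15 = 0.46.
New steady-state plasma level = baseline ÷ relative clearance = 57.7 / 0.46 = 125 μg/mL.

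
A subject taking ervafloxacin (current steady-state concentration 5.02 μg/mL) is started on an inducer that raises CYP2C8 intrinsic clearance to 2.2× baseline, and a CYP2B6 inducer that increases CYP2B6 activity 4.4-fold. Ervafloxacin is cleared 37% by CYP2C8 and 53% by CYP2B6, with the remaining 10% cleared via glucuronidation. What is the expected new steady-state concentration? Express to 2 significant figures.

1.5 μg/mL

The CYP2C8 pathway (37% of clearance) rises to 2.2× activity: 0.37 × 2.2 = 0.814.
The CYP2B6 pathway (53% of clearance) increases to 4.4× activity: 0.53 × 4.4 = 2.332.
The remaining 10% of clearance is unaffected.
New clearance relative to baseline: 0.814 + 2.332 + 0.1 = 3.246.
New steady-state concentration = 5.02 / 3.246 = 1.5 μg/mL (concentration scales inversely with clearance).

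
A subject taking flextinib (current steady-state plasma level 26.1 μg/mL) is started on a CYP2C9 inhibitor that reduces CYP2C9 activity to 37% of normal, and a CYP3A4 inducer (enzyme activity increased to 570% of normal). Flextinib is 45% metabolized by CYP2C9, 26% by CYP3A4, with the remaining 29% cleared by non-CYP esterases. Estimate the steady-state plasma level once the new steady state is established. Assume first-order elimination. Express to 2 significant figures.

The CYP2C9 pathway (45% of clearance) drops to 0.37× activity: 0.45 × 0.37 = 0.1665.
The CYP3A4 pathway (26% of clearance) rises to 5.7× activity: 0.26 × 5.7 = 1.482.
The remaining 29% of clearance is unaffected.
CL_new/CL_old = 0.1665 + 1.482 + 0.29 = 1.9385.
Steady-state plasma level ∝ 1/CL: new value = 26.1 / 1.9385 = 13 μg/mL.

13 μg/mL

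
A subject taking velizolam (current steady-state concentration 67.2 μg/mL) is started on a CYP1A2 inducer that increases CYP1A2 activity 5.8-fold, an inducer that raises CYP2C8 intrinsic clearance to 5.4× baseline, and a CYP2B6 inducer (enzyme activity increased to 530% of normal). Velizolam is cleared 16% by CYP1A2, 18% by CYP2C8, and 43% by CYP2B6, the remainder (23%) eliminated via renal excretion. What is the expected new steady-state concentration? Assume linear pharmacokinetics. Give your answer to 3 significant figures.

15.2 μg/mL

The CYP1A2 pathway (16% of clearance) rises to 5.8× activity: 0.16 × 5.8 = 0.928.
The CYP2C8 pathway (18% of clearance) increases to 5.4× activity: 0.18 × 5.4 = 0.972.
The CYP2B6 pathway (43% of clearance) rises to 5.3× activity: 0.43 × 5.3 = 2.279.
The remaining 23% of clearance is unaffected.
CL_new/CL_old = 0.928 + 0.972 + 2.279 + 0.23 = 4.409.
New steady-state concentration = 67.2 / 4.409 = 15.2 μg/mL (concentration scales inversely with clearance).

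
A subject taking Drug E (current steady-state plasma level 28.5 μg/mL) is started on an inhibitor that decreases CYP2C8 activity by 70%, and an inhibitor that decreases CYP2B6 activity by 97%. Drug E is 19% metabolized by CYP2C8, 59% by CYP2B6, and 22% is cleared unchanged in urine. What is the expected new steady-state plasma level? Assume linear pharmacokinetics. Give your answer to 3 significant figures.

CYP2C8: 0.19 × 0.3 = 0.057
CYP2B6: 0.59 × 0.03 = 0.0177
Other: 0.22 (unchanged)
New clearance relative to baseline: 0.057 + 0.0177 + 0.22 = 0.2947.
New steady-state plasma level = 28.5 / 0.2947 = 96.7 μg/mL (concentration scales inversely with clearance).

96.7 μg/mL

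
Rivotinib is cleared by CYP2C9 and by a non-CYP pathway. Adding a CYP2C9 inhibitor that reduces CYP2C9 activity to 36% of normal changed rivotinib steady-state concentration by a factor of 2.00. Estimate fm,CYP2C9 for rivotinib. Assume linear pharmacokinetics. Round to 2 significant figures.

Write x for the fraction cleared via CYP2C9. The observed steady-state concentration change means clearance fell to 1/2.00 = 0.5 of baseline.
Setting x·0.36 + (1 − x) = 0.5 and solving: x = (0.5 − 1)/(0.36 − 1) = 0.78.

0.78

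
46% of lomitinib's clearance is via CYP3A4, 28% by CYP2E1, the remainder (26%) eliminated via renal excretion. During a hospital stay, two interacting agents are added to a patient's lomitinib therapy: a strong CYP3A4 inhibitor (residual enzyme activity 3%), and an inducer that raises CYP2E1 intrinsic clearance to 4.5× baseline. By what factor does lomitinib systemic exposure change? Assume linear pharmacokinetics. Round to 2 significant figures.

CYP3A4: 0.46 × 0.03 = 0.0138
CYP2E1: 0.28 × 4.5 = 1.26
Other: 0.26 (unchanged)
New clearance relative to baseline: 0.0138 + 1.26 + 0.26 = 1.5338.
Net systemic exposure ratio = 1 / 1.5338 = 0.65.

0.65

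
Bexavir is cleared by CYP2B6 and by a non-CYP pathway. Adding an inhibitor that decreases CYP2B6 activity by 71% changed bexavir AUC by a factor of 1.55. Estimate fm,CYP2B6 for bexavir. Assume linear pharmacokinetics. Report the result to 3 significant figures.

Let fm be the CYP2B6 fraction. New clearance relative to baseline = fm × 0.29 + (1 − fm).
AUC ratio = 1 / (new CL fraction), so new CL fraction = 1 / 1.55 = 0.6452.
fm × 0.29 + 1 − fm = 0.6452  ⇒  fm × (0.29 − 1) = −0.3548  ⇒  fm = 0.500.

0.500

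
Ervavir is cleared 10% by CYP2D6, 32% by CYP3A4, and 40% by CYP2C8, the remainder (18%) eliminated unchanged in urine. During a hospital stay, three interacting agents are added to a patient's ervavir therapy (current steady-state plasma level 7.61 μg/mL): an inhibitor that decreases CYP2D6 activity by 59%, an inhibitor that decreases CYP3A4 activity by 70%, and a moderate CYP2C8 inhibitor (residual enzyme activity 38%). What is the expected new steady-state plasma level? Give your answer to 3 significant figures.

The CYP2D6 pathway (10% of clearance) drops to 0.41× activity: 0.1 × 0.41 = 0.041.
The CYP3A4 pathway (32% of clearance) is reduced to 0.3× activity: 0.32 × 0.3 = 0.096.
The CYP2C8 pathway (40% of clearance) falls to 0.38× activity: 0.4 × 0.38 = 0.152.
The remaining 18% of clearance is unaffected.
CL_new/CL_old = 0.041 + 0.096 + 0.152 + 0.18 = 0.469.
Steady-state plasma level ∝ 1/CL: new value = 7.61 / 0.469 = 16.2 μg/mL.

16.2 μg/mL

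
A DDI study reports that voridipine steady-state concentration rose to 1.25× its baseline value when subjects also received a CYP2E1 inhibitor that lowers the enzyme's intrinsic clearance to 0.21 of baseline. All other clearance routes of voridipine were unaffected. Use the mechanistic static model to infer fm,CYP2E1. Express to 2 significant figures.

0.25

Call the CYP2E1 fraction fm. After the interaction, CL_new/CL_old = fm × 0.21 + (1 − fm).
Steady-state concentration ratio = 1 / (new CL fraction), so new CL fraction = 1 / 1.25 = 0.8.
fm × 0.21 + 1 − fm = 0.8  ⇒  fm × (0.21 − 1) = −0.2  ⇒  fm = 0.25.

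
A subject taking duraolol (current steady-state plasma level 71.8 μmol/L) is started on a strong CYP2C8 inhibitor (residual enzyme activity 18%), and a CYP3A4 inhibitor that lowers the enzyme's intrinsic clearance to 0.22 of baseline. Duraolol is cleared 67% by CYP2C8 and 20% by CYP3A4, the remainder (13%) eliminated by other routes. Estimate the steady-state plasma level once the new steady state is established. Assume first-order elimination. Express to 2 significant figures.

2.4 × 10² μmol/L

The CYP2C8 pathway (67% of clearance) is reduced to 0.18× activity: 0.67 × 0.18 = 0.1206.
The CYP3A4 pathway (20% of clearance) drops to 0.22× activity: 0.2 × 0.22 = 0.044.
The remaining 13% of clearance is unaffected.
Relative clearance = 0.1206 + 0.044 + 0.13 = 0.2946.
Steady-state plasma level ∝ 1/CL: new value = 71.8 / 0.2946 = 2.4 × 10² μmol/L.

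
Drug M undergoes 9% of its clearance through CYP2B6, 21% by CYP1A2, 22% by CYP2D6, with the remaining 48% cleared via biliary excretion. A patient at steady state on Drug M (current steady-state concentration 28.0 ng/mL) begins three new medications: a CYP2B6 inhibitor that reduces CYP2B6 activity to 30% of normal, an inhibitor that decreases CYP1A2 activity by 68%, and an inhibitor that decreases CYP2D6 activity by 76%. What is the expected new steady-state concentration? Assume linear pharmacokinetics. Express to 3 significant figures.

The CYP2B6 pathway (9% of clearance) is reduced to 0.3× activity: 0.09 × 0.3 = 0.027.
The CYP1A2 pathway (21% of clearance) falls to 0.32× activity: 0.21 × 0.32 = 0.0672.
The CYP2D6 pathway (22% of clearance) drops to 0.24× activity: 0.22 × 0.24 = 0.0528.
The remaining 48% of clearance is unaffected.
Relative clearance = 0.027 + 0.0672 + 0.0528 + 0.48 = 0.627.
New steady-state concentration = 28.0 / 0.627 = 44.7 ng/mL (concentration scales inversely with clearance).

44.7 ng/mL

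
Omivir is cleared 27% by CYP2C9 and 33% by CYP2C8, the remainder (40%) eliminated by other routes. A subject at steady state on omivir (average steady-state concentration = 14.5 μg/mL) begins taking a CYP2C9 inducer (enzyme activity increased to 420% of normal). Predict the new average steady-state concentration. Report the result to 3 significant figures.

The CYP2C9 pathway (27% of clearance) is boosted to 4.2× activity: 0.27 × 4.2 = 1.134.
CYP2C8 (33%) and the residual 40% are unaffected.
CL_new/CL_old = 1.134 + 0.33 + 0.4 = 1.864.
Average steady-state concentration ∝ 1/CL, so new value = 14.5 / 1.864 = 7.78 μg/mL.

7.78 μg/mL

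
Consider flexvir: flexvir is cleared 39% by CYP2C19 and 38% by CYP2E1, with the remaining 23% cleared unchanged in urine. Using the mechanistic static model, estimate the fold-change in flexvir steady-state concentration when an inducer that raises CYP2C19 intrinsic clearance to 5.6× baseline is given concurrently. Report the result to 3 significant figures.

0.358

The CYP2C19 pathway (39% of clearance) rises to 5.6× activity: 0.39 × 5.6 = 2.184.
CYP2E1 (38%) and the residual 23% are unaffected.
Relative clearance = 2.184 + 0.38 + 0.23 = 2.794.
Steady-state concentration ratio = CL_old/CL_new = 1 / 2.794 = 0.358.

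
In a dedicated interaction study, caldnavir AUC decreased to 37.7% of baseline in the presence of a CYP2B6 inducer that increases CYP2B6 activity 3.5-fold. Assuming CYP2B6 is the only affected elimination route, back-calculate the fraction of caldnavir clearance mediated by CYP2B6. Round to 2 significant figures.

CL'/CL = 1 / 0.377 = 2.653
3.5·fm + (1 − fm) = 2.653
fm = (2.653 − 1) / (3.5 − 1) = 0.66

0.66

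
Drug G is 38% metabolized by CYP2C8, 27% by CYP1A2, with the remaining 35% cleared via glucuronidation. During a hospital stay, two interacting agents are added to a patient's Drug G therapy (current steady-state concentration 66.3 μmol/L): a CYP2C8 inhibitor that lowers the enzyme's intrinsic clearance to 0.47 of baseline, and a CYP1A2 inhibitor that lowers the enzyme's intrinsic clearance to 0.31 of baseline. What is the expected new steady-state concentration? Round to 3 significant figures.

CYP2C8: 0.38 × 0.47 = 0.1786
CYP1A2: 0.27 × 0.31 = 0.0837
Other: 0.35 (unchanged)
New clearance relative to baseline: 0.1786 + 0.0837 + 0.35 = 0.6123.
New steady-state concentration = 66.3 / 0.6123 = 108 μmol/L (concentration scales inversely with clearance).

108 μmol/L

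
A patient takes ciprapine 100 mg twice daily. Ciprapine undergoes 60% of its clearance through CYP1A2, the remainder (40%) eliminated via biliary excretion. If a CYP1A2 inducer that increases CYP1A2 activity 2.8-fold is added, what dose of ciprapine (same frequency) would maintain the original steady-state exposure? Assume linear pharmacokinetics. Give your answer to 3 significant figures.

CYP1A2: 0.6 × 2.8 = 1.68
Other: 0.4 (unchanged)
Relative clearance = 1.68 + 0.4 = 2.08.
Exposure is unchanged when dose changes in proportion to clearance. New dose = 100 mg × 2.08 = 208 mg.

208 mg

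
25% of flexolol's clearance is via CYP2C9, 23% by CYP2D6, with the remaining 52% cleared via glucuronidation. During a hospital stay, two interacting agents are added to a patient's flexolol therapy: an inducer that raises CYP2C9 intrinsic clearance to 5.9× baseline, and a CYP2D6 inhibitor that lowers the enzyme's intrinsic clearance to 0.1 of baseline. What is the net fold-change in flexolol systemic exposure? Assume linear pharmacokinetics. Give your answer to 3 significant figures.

0.496

The CYP2C9 pathway (25% of clearance) is boosted to 5.9× activity: 0.25 × 5.9 = 1.475.
The CYP2D6 pathway (23% of clearance) is reduced to 0.1× activity: 0.23 × 0.1 = 0.023.
The remaining 52% of clearance is unaffected.
CL_new/CL_old = 1.475 + 0.023 + 0.52 = 2.018.
Net systemic exposure ratio = 1 / 2.018 = 0.496.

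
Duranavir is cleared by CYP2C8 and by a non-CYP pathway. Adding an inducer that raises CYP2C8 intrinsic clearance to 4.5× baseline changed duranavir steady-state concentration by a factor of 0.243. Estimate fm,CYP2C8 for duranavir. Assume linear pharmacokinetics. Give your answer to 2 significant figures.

0.89

CL'/CL = 1 / 0.243 = 4.115
4.5·fm + (1 − fm) = 4.115
fm = (4.115 − 1) / (4.5 − 1) = 0.89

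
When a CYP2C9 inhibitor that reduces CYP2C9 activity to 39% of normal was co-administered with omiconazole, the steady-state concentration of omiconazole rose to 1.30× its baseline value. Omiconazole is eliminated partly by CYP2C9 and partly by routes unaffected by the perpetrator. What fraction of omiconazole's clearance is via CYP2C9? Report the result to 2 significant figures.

0.38

CL'/CL = 1 / 1.30 = 0.7692
0.39·fm + (1 − fm) = 0.7692
fm = (0.7692 − 1) / (0.39 − 1) = 0.38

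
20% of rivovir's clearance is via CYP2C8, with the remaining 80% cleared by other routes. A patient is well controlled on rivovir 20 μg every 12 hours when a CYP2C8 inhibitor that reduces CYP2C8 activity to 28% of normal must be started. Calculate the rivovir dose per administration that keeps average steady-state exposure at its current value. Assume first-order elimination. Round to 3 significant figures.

17.1 μg

The CYP2C8 pathway (20% of clearance) drops to 0.28× activity: 0.2 × 0.28 = 0.056.
Non-CYP routes (80%) are unchanged.
Relative clearance = 0.056 + 0.8 = 0.856.
To maintain the same steady-state level, dose must scale with clearance: new dose = 20 × 0.856 = 17.1 μg.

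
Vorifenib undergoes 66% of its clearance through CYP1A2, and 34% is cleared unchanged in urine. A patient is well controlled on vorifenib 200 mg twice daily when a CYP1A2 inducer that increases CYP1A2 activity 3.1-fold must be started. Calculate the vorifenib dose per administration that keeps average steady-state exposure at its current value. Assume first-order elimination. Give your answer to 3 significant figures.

CYP1A2: 0.66 × 3.1 = 2.046
Other: 0.34 (unchanged)
New clearance relative to baseline: 2.046 + 0.34 = 2.386.
Exposure is unchanged when dose changes in proportion to clearance. New dose = 200 mg × 2.386 = 477 mg.

477 mg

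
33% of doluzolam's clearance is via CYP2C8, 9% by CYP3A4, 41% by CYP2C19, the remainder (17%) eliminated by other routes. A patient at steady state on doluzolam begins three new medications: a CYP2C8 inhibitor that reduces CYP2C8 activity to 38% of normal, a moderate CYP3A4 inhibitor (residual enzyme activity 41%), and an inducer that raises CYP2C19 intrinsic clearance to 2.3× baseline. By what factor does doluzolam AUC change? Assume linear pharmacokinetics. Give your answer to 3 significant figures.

0.784

CYP2C8: 0.33 × 0.38 = 0.1254
CYP3A4: 0.09 × 0.41 = 0.0369
CYP2C19: 0.41 × 2.3 = 0.943
Other: 0.17 (unchanged)
Relative clearance = 0.1254 + 0.0369 + 0.943 + 0.17 = 1.2753.
Net AUC ratio = 1 / 1.2753 = 0.784.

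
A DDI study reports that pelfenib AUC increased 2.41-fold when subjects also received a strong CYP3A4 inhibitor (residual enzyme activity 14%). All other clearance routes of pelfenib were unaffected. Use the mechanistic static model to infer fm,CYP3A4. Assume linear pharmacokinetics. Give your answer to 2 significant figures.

0.68

CL'/CL = 1 / 2.41 = 0.4149
0.14·fm + (1 − fm) = 0.4149
fm = (0.4149 − 1) / (0.14 − 1) = 0.68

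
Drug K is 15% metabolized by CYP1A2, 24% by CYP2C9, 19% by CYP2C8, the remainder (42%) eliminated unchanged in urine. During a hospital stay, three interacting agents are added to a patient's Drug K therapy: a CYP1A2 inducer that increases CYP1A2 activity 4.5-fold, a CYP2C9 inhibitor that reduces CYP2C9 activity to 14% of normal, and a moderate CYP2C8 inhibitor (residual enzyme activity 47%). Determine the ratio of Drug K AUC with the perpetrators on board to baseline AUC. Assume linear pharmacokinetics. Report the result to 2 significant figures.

The CYP1A2 pathway (15% of clearance) is boosted to 4.5× activity: 0.15 × 4.5 = 0.675.
The CYP2C9 pathway (24% of clearance) drops to 0.14× activity: 0.24 × 0.14 = 0.0336.
The CYP2C8 pathway (19% of clearance) drops to 0.47× activity: 0.19 × 0.47 = 0.0893.
The remaining 42% of clearance is unaffected.
New clearance relative to baseline: 0.675 + 0.0336 + 0.0893 + 0.42 = 1.2179.
Because AUC varies inversely with clearance, the combined effect is 1 / 1.2179 = 0.82.

0.82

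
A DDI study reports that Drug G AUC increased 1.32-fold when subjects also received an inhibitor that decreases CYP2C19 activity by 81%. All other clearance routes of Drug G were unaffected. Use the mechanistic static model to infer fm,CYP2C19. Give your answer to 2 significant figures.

Let x = fm,CYP2C19. Because AUC ∝ 1/CL, relative clearance fell to 1/1.32 = 0.7576.
Only the CYP2C19 route changed, so 0.7576 = x·0.19 + (1 − x), giving x = 0.30.

0.30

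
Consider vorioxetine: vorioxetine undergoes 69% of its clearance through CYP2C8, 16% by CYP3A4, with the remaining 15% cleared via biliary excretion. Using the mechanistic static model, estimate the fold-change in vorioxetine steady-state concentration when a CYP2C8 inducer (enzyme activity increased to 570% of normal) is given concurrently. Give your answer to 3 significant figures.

0.236

CYP2C8: 0.69 × 5.7 = 3.933
CYP3A4: 0.16 (unchanged)
Other: 0.15 (unchanged)
CL_new/CL_old = 3.933 + 0.16 + 0.15 = 4.243.
Steady-state concentration ratio = CL_old/CL_new = 1 / 4.243 = 0.236.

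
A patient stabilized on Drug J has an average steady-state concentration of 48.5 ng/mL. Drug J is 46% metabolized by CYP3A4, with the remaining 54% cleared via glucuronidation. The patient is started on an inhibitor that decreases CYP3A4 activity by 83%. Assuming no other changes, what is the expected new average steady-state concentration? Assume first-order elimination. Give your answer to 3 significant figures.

The CYP3A4 pathway (46% of clearance) is reduced to 0.17× activity: 0.46 × 0.17 = 0.0782.
The remaining 54% of clearance is unaffected.
New clearance relative to baseline: 0.0782 + 0.54 = 0.6182.
With dosing unchanged, average steady-state concentration scales as 1/CL: 48.5 / 0.6182 = 78.5 ng/mL.

78.5 ng/mL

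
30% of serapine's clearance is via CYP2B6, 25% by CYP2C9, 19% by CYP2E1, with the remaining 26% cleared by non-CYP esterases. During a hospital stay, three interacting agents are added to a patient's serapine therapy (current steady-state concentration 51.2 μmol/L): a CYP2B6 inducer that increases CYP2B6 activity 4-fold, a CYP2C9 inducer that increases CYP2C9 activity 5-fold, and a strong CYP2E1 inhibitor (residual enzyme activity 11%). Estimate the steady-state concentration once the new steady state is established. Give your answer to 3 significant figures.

18.7 μmol/L

The CYP2B6 pathway (30% of clearance) rises to 4× activity: 0.3 × 4 = 1.2.
The CYP2C9 pathway (25% of clearance) is boosted to 5× activity: 0.25 × 5 = 1.25.
The CYP2E1 pathway (19% of clearance) is reduced to 0.11× activity: 0.19 × 0.11 = 0.0209.
Non-CYP routes (26%) are unchanged.
Relative clearance = 1.2 + 1.25 + 0.0209 + 0.26 = 2.7309.
New steady-state concentration = 51.2 / 2.7309 = 18.7 μmol/L (concentration scales inversely with clearance).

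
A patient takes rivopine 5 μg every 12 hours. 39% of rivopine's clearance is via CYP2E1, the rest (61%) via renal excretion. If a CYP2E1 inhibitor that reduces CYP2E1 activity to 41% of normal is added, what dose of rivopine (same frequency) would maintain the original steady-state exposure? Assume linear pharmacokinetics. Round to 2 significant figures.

The CYP2E1 pathway (39% of clearance) drops to 0.41× activity: 0.39 × 0.41 = 0.1599.
The remaining 61% of clearance is unaffected.
New clearance relative to baseline: 0.1599 + 0.61 = 0.7699.
Css,avg = (dose rate)/CL, so holding Css fixed requires dose ∝ CL: 5 × 0.7699 = 3.8 μg.

3.8 μg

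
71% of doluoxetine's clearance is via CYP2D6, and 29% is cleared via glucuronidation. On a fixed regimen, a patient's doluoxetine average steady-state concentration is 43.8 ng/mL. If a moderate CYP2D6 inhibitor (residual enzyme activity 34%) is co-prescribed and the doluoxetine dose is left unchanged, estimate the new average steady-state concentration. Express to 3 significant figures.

82.4 ng/mL

The CYP2D6 pathway (71% of clearance) is reduced to 0.34× activity: 0.71 × 0.34 = 0.2414.
The remaining 29% of clearance is unaffected.
CL_new/CL_old = 0.2414 + 0.29 = 0.5314.
New average steady-state concentration = baseline ÷ relative clearance = 43.8 / 0.5314 = 82.4 ng/mL.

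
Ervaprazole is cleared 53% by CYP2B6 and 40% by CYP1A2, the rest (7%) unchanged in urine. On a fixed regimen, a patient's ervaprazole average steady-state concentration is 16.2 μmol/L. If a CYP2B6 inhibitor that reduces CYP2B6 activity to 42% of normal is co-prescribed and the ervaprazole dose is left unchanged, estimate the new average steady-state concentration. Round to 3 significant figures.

The CYP2B6 pathway (53% of clearance) drops to 0.42× activity: 0.53 × 0.42 = 0.2226.
CYP1A2 (40%) and the residual 7% are unaffected.
CL_new/CL_old = 0.2226 + 0.4 + 0.07 = 0.6926.
New average steady-state concentration = baseline ÷ relative clearance = 16.2 / 0.6926 = 23.4 μmol/L.

23.4 μmol/L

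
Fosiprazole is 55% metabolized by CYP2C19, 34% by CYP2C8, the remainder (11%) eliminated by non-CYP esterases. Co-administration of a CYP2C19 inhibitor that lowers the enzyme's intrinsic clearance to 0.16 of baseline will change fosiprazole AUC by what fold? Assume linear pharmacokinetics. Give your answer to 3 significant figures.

1.86

The CYP2C19 pathway (55% of clearance) falls to 0.16× activity: 0.55 × 0.16 = 0.088.
CYP2C8 (34%) and the residual 11% are unaffected.
Relative clearance = 0.088 + 0.34 + 0.11 = 0.538.
AUC ratio = CL_old/CL_new = 1 / 0.538 = 1.86.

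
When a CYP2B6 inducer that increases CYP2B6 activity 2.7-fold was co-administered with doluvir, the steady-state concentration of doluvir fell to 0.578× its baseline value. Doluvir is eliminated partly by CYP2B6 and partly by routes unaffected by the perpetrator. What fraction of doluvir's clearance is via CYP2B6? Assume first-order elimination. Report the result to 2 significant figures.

CL'/CL = 1 / 0.578 = 1.73
2.7·fm + (1 − fm) = 1.73
fm = (1.73 − 1) / (2.7 − 1) = 0.43

0.43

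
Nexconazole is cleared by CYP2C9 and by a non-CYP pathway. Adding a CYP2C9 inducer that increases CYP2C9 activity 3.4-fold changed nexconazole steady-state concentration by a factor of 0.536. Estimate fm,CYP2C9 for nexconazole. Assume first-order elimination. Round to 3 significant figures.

CL'/CL = 1 / 0.536 = 1.866
3.4·fm + (1 − fm) = 1.866
fm = (1.866 − 1) / (3.4 − 1) = 0.361

0.361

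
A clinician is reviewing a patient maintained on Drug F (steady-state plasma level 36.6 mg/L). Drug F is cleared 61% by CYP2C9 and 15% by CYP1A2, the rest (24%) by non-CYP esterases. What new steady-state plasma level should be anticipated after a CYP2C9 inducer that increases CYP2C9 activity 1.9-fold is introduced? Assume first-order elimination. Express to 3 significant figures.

23.6 mg/L

The CYP2C9 pathway (61% of clearance) rises to 1.9× activity: 0.61 × 1.9 = 1.159.
CYP1A2 (15%) and the residual 24% are unaffected.
Relative clearance = 1.159 + 0.15 + 0.24 = 1.549.
Steady-state plasma level ∝ 1/CL, so new value = 36.6 / 1.549 = 23.6 mg/L.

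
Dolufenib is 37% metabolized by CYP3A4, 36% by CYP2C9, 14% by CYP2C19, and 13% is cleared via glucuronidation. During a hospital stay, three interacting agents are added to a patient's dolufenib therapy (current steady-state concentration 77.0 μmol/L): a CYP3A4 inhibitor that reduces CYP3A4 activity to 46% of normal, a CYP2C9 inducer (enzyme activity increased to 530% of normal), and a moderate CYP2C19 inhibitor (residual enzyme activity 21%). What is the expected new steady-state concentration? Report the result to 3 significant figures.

34.4 μmol/L

The CYP3A4 pathway (37% of clearance) drops to 0.46× activity: 0.37 × 0.46 = 0.1702.
The CYP2C9 pathway (36% of clearance) is boosted to 5.3× activity: 0.36 × 5.3 = 1.908.
The CYP2C19 pathway (14% of clearance) falls to 0.21× activity: 0.14 × 0.21 = 0.0294.
Non-CYP routes (13%) are unchanged.
CL_new/CL_old = 0.1702 + 1.908 + 0.0294 + 0.13 = 2.2376.
Steady-state concentration ∝ 1/CL: new value = 77.0 / 2.2376 = 34.4 μmol/L.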